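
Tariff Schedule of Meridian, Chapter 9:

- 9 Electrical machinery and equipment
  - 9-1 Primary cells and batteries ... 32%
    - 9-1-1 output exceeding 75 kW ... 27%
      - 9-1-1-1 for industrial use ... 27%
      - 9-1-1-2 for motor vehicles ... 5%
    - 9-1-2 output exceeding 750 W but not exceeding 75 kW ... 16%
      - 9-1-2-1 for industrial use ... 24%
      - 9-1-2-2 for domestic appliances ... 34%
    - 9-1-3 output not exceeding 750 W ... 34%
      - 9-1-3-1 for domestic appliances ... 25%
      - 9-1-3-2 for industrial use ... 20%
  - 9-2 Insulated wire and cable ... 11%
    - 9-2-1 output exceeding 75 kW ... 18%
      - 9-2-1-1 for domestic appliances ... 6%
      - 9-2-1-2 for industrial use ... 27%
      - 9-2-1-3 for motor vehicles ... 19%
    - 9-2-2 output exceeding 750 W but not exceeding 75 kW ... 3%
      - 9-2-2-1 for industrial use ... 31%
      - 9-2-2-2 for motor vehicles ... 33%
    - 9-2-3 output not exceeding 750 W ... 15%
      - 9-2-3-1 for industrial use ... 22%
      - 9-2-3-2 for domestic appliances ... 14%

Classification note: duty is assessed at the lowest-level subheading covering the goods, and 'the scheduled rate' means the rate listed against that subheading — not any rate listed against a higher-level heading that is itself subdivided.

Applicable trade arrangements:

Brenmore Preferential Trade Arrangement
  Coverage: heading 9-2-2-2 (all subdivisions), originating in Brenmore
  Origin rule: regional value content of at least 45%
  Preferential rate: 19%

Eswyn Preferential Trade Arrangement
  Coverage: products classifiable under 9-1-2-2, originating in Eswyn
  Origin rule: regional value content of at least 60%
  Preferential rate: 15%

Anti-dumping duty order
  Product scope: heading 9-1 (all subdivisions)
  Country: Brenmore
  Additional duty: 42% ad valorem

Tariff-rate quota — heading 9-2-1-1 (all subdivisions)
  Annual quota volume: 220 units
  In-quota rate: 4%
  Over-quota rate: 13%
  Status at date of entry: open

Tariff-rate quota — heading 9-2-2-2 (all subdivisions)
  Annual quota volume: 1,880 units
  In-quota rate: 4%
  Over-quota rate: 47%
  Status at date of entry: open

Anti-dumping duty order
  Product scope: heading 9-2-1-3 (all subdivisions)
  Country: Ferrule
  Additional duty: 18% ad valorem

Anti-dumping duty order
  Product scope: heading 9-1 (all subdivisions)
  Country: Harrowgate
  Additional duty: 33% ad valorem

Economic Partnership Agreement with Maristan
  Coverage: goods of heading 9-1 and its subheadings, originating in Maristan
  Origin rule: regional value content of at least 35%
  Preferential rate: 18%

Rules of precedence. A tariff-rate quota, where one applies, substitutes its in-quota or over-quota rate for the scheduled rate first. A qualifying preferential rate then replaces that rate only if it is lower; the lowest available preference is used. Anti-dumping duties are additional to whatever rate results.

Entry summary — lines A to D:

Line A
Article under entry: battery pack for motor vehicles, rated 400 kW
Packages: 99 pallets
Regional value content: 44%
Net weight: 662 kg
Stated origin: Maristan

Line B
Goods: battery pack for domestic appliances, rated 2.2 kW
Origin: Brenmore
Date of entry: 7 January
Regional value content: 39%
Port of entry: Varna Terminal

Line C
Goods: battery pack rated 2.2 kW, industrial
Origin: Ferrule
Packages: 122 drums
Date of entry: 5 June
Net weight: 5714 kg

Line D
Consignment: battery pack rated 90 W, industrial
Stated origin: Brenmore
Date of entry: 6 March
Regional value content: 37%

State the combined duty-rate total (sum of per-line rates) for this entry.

167%

Line A: battery pack → 9-1; rated 400 kW → 9-1-1; for motor vehicles → 9-1-1-2. Scheduled 5%. Maristan agreement on 9-1: RVC ≥ 35% → 18% available; preference 18% not lower than 5% → no reduction. → 5%.
Line B: battery pack → 9-1; rated 2.2 kW → 9-1-2; for domestic appliances → 9-1-2-2. Scheduled 34%. Brenmore agreement on 9-2-2-2: 9-1-2-2 not covered; anti-dumping (Brenmore, 9-1): +42%; total 34% + 42% = 76%. → 76%.
Line C: battery pack → 9-1; rated 2.2 kW → 9-1-2; industrial → 9-1-2-1. Scheduled 24%. No special measure applies. → 24%.
Line D: battery pack → 9-1; rated 90 W → 9-1-3; industrial → 9-1-3-2. Scheduled 20%. Brenmore agreement on 9-2-2-2: 9-1-3-2 not covered; anti-dumping (Brenmore, 9-1): +42%; total 20% + 42% = 62%. → 62%.
Sum: 5% + 76% + 24% + 62% = 167%.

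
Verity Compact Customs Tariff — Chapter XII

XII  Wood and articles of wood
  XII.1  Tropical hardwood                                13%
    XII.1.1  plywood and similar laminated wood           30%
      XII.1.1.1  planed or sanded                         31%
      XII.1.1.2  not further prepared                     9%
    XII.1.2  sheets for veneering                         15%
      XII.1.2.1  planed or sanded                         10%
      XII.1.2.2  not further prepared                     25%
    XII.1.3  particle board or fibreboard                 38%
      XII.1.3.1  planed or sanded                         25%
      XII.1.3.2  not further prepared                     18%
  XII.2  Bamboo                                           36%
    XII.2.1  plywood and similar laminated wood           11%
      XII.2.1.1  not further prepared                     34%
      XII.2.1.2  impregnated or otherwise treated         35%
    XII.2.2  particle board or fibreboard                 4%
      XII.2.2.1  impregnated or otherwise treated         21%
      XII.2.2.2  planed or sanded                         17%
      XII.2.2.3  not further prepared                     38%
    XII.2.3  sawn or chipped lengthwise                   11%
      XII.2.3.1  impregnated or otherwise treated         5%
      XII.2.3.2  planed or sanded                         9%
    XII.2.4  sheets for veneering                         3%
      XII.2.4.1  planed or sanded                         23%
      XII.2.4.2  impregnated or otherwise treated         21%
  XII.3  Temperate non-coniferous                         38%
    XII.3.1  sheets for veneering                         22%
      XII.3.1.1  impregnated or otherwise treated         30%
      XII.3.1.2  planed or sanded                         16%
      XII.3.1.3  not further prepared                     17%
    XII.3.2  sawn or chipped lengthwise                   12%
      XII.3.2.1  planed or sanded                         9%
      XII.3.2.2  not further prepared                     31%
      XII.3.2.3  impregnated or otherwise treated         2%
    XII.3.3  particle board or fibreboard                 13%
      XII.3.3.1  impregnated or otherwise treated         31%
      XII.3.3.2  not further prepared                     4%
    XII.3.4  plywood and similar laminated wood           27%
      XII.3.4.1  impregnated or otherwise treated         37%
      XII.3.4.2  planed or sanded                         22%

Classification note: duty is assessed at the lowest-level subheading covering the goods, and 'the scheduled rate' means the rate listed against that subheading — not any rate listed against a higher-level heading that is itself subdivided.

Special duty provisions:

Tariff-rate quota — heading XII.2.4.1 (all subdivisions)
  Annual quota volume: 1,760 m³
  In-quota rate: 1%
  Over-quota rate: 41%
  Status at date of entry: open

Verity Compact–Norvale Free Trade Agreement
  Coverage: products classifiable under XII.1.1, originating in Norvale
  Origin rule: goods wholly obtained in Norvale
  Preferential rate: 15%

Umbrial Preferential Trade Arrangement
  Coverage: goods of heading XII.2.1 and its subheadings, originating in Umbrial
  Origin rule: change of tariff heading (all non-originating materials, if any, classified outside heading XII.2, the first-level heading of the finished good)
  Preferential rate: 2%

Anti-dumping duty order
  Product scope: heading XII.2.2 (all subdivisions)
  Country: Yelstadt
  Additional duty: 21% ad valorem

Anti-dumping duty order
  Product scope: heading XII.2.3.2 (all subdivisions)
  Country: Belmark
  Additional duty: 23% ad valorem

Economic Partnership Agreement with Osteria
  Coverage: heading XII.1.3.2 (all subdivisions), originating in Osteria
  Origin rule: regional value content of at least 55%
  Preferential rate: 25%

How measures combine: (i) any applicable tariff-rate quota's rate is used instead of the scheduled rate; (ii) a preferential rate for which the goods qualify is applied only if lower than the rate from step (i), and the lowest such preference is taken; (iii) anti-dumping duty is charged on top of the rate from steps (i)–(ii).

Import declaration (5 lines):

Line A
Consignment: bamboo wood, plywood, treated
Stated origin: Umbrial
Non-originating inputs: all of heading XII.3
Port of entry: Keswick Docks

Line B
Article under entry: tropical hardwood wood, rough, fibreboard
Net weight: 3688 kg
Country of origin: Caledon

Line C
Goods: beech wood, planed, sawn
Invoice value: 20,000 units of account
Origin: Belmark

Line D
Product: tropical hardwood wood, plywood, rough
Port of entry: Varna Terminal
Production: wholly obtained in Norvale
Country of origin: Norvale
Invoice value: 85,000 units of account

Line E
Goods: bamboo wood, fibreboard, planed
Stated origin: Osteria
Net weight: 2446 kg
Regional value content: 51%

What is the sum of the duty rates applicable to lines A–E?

55%

Line A: bamboo → XII.2; plywood → XII.2.1; treated → XII.2.1.2. Scheduled 35%. Umbrial agreement on XII.2.1: CTH met → 2% available; preferential 2%. → 2%.
Line B: tropical hardwood → XII.1; fibreboard → XII.1.3; rough → XII.1.3.2. Scheduled 18%. No special measure applies. → 18%.
Line C: beech → XII.3; sawn → XII.3.2; planed → XII.3.2.1. Scheduled 9%. No special measure applies. → 9%.
Line D: tropical hardwood → XII.1; plywood → XII.1.1; rough → XII.1.1.2. Scheduled 9%. Norvale agreement on XII.1.1: wholly obtained → 15% available; preference 15% not lower than 9% → no reduction. → 9%.
Line E: bamboo → XII.2; fibreboard → XII.2.2; planed → XII.2.2.2. Scheduled 17%. Osteria agreement on XII.1.3.2: XII.2.2.2 not covered. → 17%.
Sum: 2% + 18% + 9% + 9% + 17% = 55%.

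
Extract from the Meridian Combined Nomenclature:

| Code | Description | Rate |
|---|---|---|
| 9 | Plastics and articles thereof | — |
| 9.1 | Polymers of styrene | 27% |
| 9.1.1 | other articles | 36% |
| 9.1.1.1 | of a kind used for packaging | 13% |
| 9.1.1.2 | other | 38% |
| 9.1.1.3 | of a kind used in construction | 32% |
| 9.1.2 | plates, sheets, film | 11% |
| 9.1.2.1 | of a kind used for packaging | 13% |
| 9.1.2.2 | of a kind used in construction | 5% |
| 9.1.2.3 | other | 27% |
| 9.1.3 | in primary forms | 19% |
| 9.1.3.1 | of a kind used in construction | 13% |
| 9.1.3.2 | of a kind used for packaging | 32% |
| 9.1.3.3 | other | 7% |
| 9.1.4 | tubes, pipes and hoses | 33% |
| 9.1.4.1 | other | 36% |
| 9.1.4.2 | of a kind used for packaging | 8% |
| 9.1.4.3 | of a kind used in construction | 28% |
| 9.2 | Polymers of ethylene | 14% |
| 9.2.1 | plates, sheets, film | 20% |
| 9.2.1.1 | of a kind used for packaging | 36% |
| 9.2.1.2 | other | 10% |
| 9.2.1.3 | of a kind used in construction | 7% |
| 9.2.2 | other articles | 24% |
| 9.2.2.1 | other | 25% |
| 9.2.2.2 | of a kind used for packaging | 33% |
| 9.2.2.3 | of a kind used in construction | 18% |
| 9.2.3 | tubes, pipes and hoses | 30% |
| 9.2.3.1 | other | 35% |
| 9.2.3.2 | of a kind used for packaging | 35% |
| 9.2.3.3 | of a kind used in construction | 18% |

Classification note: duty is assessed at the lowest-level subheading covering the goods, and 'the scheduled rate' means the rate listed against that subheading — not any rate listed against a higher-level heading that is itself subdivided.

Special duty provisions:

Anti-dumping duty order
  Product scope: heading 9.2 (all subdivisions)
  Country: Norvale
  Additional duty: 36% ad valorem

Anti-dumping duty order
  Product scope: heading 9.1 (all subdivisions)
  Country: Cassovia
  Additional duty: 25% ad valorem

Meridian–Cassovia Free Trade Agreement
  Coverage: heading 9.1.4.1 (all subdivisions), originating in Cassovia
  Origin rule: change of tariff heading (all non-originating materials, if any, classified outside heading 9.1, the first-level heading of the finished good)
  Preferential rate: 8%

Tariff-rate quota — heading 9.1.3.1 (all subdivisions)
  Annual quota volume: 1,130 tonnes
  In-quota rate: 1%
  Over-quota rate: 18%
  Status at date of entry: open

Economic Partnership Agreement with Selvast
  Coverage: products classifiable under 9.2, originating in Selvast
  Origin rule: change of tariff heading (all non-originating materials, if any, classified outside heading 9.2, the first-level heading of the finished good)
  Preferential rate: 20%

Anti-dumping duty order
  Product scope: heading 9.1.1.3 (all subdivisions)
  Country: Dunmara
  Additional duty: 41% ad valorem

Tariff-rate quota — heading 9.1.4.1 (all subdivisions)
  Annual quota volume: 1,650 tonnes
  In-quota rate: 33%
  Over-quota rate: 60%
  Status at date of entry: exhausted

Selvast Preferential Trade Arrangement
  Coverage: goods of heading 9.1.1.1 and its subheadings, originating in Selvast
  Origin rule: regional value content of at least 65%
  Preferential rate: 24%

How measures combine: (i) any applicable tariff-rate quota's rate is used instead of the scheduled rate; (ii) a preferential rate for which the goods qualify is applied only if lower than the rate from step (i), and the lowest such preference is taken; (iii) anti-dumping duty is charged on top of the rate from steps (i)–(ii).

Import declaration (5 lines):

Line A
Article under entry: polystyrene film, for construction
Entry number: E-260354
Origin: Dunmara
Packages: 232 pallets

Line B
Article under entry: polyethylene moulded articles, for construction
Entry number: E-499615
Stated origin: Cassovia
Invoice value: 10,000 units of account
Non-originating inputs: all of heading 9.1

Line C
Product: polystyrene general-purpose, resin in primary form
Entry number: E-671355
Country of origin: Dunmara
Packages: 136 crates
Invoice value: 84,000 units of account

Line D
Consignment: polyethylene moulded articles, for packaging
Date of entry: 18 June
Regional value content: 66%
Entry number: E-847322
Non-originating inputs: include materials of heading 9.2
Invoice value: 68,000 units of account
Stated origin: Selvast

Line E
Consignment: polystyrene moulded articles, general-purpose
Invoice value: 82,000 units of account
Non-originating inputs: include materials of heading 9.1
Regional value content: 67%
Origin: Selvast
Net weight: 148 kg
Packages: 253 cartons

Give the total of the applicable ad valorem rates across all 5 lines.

Line A: polystyrene → 9.1; film → 9.1.2; for construction → 9.1.2.2. Scheduled 5%. No special measure applies. → 5%.
Line B: polyethylene → 9.2; moulded articles → 9.2.2; for construction → 9.2.2.3. Scheduled 18%. Cassovia agreement on 9.1.4.1: 9.2.2.3 not covered. → 18%.
Line C: polystyrene → 9.1; resin in primary form → 9.1.3; general-purpose → 9.1.3.3. Scheduled 7%. No special measure applies. → 7%.
Line D: polyethylene → 9.2; moulded articles → 9.2.2; for packaging → 9.2.2.2. Scheduled 33%. Selvast agreement on 9.2: CTH not met; Selvast agreement on 9.1.1.1: 9.2.2.2 not covered. → 33%.
Line E: polystyrene → 9.1; moulded articles → 9.1.1; general-purpose → 9.1.1.2. Scheduled 38%. Selvast agreement on 9.2: 9.1.1.2 not covered; Selvast agreement on 9.1.1.1: 9.1.1.2 not covered. → 38%.
Sum: 5% + 18% + 7% + 33% + 38% = 101%.

101%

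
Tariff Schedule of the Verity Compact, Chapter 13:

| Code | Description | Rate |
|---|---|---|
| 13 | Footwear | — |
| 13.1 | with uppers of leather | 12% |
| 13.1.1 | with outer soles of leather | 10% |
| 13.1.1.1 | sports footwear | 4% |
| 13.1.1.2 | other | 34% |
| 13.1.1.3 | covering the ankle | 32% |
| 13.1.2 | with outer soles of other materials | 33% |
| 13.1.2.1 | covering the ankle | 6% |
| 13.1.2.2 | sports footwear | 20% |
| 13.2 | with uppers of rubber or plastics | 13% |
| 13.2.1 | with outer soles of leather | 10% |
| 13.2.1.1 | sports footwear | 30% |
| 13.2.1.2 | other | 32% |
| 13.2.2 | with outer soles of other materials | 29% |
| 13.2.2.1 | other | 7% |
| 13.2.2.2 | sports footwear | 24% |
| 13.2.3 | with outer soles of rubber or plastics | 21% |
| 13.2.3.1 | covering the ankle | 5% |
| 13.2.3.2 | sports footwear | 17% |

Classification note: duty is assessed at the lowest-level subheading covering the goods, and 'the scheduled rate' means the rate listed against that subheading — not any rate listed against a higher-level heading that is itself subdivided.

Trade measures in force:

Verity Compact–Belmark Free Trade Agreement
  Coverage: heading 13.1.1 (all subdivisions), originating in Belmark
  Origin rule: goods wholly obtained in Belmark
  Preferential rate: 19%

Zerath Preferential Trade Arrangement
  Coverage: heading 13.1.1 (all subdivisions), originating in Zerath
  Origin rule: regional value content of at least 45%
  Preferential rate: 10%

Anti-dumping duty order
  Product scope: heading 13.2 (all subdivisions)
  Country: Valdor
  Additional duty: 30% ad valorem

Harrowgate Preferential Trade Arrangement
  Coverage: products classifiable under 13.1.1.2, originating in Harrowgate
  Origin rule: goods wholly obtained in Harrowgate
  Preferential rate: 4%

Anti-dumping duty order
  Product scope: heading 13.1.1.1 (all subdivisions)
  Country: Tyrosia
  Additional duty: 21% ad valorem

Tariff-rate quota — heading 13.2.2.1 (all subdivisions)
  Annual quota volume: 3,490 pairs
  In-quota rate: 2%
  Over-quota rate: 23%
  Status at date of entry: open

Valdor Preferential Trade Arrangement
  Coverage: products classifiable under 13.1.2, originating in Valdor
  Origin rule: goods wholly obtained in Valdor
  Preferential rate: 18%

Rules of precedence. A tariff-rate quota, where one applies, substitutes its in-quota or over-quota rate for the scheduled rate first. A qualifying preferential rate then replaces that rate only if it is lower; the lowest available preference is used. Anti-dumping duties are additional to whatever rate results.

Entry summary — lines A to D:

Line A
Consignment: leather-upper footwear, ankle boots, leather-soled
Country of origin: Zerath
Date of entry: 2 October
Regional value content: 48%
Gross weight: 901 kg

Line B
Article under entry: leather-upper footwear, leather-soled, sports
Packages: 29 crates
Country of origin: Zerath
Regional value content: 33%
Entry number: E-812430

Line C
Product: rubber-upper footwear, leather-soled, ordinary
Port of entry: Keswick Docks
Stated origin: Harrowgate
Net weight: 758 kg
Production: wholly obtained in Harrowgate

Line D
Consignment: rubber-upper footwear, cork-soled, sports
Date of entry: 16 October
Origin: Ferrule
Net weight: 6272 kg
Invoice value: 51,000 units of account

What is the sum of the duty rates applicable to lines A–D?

70%

Line A: leather-upper → 13.1; leather-soled → 13.1.1; ankle boots → 13.1.1.3. Scheduled 32%. Zerath agreement on 13.1.1: RVC ≥ 45% → 10% available; preferential 10%. → 10%.
Line B: leather-upper → 13.1; leather-soled → 13.1.1; sports → 13.1.1.1. Scheduled 4%. Zerath agreement on 13.1.1: RVC < 45%. → 4%.
Line C: rubber-upper → 13.2; leather-soled → 13.2.1; ordinary → 13.2.1.2. Scheduled 32%. Harrowgate agreement on 13.1.1.2: 13.2.1.2 not covered. → 32%.
Line D: rubber-upper → 13.2; cork-soled → 13.2.2; sports → 13.2.2.2. Scheduled 24%. No special measure applies. → 24%.
Sum: 10% + 4% + 32% + 24% = 70%.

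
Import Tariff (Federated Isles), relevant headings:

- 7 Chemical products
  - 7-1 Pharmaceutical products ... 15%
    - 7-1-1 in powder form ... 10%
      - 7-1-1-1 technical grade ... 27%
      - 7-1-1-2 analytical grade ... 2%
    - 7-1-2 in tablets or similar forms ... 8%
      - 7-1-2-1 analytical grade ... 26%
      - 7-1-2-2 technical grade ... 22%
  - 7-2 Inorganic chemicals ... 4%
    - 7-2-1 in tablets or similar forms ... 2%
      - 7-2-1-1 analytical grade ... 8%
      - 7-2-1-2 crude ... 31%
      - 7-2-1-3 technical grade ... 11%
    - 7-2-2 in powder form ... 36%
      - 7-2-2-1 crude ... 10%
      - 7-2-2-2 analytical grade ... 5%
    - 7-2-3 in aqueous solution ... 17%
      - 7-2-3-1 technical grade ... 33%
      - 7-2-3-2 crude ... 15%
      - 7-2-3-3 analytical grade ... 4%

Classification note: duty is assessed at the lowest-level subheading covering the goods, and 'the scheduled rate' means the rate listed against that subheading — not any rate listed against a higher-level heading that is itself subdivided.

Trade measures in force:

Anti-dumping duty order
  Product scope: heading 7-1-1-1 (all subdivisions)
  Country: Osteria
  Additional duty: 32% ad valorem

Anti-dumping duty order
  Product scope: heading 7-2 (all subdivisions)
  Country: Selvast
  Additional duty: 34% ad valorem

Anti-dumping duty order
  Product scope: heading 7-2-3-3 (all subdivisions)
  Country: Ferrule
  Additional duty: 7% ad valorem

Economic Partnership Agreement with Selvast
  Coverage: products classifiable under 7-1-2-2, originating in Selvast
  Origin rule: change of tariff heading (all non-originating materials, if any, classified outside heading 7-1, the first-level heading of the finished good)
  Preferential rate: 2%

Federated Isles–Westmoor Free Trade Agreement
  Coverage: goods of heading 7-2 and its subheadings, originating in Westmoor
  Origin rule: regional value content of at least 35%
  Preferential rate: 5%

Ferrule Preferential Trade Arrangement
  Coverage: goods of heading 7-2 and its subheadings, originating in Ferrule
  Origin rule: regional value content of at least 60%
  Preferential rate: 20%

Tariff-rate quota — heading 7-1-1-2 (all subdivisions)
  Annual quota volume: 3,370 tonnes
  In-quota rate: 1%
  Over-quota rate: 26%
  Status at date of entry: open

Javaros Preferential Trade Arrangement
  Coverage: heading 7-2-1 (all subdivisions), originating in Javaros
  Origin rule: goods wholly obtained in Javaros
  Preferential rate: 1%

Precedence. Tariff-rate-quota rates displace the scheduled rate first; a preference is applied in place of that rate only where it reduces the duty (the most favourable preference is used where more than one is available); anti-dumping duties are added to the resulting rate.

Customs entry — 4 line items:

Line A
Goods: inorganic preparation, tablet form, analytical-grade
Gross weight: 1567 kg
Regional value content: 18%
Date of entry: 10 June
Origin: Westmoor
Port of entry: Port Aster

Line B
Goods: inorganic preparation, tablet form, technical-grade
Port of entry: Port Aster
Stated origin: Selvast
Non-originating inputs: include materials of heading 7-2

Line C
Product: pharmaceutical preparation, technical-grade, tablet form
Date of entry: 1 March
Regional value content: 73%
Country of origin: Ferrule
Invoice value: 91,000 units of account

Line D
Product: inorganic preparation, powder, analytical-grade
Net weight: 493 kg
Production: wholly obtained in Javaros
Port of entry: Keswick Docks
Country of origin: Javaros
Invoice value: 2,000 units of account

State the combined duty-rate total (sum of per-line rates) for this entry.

Line A: inorganic → 7-2; tablet form → 7-2-1; analytical-grade → 7-2-1-1. Scheduled 8%. Westmoor agreement on 7-2: RVC < 35%. → 8%.
Line B: inorganic → 7-2; tablet form → 7-2-1; technical-grade → 7-2-1-3. Scheduled 11%. Selvast agreement on 7-1-2-2: 7-2-1-3 not covered; anti-dumping (Selvast, 7-2): +34%; total 11% + 34% = 45%. → 45%.
Line C: pharmaceutical → 7-1; tablet form → 7-1-2; technical-grade → 7-1-2-2. Scheduled 22%. Ferrule agreement on 7-2: 7-1-2-2 not covered. → 22%.
Line D: inorganic → 7-2; powder → 7-2-2; analytical-grade → 7-2-2-2. Scheduled 5%. Javaros agreement on 7-2-1: 7-2-2-2 not covered. → 5%.
Sum: 8% + 45% + 22% + 5% = 80%.

80%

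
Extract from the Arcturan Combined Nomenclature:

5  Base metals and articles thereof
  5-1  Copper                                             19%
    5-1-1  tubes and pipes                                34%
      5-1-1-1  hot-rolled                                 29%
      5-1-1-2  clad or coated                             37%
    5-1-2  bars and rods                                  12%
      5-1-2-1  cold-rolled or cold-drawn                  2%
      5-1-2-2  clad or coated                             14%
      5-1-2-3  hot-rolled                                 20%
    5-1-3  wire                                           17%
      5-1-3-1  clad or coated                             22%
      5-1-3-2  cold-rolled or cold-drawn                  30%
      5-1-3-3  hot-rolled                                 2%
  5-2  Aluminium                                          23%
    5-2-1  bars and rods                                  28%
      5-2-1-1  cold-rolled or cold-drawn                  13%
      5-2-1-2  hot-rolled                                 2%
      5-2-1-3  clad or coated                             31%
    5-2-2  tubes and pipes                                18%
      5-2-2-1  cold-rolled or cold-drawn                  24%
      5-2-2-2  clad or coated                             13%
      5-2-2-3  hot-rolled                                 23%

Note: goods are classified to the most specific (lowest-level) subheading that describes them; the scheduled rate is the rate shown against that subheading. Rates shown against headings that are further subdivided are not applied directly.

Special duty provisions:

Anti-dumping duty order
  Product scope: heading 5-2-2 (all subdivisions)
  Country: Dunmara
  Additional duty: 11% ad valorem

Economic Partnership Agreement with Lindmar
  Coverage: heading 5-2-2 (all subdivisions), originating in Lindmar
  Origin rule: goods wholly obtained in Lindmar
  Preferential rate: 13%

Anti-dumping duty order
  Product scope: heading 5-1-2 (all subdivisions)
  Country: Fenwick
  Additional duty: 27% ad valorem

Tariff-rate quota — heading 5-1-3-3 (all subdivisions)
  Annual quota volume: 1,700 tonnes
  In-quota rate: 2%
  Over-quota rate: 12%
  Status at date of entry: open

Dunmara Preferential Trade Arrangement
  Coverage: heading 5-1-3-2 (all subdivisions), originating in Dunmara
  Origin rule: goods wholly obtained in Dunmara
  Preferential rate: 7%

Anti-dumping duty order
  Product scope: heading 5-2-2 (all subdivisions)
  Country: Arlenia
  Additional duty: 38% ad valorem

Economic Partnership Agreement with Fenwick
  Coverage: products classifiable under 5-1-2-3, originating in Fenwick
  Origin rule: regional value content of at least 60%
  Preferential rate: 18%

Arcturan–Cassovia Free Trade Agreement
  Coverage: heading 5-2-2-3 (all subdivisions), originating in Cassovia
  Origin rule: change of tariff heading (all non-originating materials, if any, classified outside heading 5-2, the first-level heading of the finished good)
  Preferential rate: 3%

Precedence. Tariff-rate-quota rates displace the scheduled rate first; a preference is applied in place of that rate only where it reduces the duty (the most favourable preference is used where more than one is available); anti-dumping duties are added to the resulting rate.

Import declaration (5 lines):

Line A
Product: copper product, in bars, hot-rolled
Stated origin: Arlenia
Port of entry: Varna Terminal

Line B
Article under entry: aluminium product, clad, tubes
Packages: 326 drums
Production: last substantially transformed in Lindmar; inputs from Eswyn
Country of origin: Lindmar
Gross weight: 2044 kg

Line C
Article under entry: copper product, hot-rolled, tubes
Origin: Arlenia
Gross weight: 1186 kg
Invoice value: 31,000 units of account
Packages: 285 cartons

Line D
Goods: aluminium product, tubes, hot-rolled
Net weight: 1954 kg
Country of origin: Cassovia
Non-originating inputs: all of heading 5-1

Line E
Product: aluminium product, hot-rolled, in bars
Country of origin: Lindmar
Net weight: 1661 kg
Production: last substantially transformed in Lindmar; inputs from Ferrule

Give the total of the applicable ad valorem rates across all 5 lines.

67%

Line A: copper → 5-1; in bars → 5-1-2; hot-rolled → 5-1-2-3. Scheduled 20%. No special measure applies. → 20%.
Line B: aluminium → 5-2; tubes → 5-2-2; clad → 5-2-2-2. Scheduled 13%. Lindmar agreement on 5-2-2: not wholly obtained. → 13%.
Line C: copper → 5-1; tubes → 5-1-1; hot-rolled → 5-1-1-1. Scheduled 29%. No special measure applies. → 29%.
Line D: aluminium → 5-2; tubes → 5-2-2; hot-rolled → 5-2-2-3. Scheduled 23%. Cassovia agreement on 5-2-2-3: CTH met → 3% available; preferential 3%. → 3%.
Line E: aluminium → 5-2; in bars → 5-2-1; hot-rolled → 5-2-1-2. Scheduled 2%. Lindmar agreement on 5-2-2: 5-2-1-2 not covered. → 2%.
Sum: 20% + 13% + 29% + 3% + 2% = 67%.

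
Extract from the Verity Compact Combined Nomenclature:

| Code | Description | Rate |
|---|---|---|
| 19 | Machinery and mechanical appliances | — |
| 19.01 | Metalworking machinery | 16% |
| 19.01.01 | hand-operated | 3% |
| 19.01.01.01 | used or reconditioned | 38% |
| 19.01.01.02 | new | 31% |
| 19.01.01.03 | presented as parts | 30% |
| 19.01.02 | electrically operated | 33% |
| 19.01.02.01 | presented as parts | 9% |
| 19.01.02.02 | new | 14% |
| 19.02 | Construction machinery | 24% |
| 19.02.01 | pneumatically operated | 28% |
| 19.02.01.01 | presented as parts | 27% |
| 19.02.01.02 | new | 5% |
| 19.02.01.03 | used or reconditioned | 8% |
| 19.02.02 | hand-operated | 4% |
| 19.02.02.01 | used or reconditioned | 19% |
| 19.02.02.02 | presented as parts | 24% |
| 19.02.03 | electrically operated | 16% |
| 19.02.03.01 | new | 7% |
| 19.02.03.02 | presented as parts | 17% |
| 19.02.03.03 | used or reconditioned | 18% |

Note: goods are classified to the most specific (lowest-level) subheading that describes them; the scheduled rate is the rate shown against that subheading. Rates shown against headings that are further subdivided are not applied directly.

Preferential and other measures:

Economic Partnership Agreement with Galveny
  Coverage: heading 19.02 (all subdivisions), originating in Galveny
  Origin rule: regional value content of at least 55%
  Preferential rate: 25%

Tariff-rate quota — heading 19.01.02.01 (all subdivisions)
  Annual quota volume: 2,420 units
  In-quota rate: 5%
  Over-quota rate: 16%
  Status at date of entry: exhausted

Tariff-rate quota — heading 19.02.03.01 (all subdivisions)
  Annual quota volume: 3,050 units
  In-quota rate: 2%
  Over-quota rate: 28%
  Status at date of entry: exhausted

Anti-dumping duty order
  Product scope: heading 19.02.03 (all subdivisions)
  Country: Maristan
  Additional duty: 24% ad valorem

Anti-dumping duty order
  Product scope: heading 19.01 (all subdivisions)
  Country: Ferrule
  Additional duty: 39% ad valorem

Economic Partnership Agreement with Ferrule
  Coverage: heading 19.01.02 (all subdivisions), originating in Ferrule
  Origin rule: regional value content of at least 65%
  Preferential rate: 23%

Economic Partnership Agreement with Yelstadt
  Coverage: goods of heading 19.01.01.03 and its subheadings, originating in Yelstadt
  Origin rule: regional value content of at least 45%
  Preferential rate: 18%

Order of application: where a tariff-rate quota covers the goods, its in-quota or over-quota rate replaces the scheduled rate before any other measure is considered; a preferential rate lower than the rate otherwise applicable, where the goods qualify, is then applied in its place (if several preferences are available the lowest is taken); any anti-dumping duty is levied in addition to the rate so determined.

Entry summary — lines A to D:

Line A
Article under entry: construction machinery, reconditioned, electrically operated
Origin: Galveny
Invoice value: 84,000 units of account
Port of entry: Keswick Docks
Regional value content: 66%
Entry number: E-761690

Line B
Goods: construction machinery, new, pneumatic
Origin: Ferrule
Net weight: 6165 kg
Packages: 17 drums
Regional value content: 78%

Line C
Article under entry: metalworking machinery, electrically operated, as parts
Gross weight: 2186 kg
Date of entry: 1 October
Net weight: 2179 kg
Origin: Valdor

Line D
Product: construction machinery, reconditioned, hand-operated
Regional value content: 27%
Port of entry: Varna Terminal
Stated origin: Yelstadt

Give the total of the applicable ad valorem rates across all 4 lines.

58%

Line A: construction → 19.02; electrically operated → 19.02.03; reconditioned → 19.02.03.03. Scheduled 18%. Galveny agreement on 19.02: RVC ≥ 55% → 25% available; preference 25% not lower than 18% → no reduction. → 18%.
Line B: construction → 19.02; pneumatic → 19.02.01; new → 19.02.01.02. Scheduled 5%. Ferrule agreement on 19.01.02: 19.02.01.02 not covered. → 5%.
Line C: metalworking → 19.01; electrically operated → 19.01.02; as parts → 19.01.02.01. Scheduled 9%. quota on 19.01.02.01 exhausted → over-quota 16%. → 16%.
Line D: construction → 19.02; hand-operated → 19.02.02; reconditioned → 19.02.02.01. Scheduled 19%. Yelstadt agreement on 19.01.01.03: 19.02.02.01 not covered. → 19%.
Sum: 18% + 5% + 16% + 19% = 58%.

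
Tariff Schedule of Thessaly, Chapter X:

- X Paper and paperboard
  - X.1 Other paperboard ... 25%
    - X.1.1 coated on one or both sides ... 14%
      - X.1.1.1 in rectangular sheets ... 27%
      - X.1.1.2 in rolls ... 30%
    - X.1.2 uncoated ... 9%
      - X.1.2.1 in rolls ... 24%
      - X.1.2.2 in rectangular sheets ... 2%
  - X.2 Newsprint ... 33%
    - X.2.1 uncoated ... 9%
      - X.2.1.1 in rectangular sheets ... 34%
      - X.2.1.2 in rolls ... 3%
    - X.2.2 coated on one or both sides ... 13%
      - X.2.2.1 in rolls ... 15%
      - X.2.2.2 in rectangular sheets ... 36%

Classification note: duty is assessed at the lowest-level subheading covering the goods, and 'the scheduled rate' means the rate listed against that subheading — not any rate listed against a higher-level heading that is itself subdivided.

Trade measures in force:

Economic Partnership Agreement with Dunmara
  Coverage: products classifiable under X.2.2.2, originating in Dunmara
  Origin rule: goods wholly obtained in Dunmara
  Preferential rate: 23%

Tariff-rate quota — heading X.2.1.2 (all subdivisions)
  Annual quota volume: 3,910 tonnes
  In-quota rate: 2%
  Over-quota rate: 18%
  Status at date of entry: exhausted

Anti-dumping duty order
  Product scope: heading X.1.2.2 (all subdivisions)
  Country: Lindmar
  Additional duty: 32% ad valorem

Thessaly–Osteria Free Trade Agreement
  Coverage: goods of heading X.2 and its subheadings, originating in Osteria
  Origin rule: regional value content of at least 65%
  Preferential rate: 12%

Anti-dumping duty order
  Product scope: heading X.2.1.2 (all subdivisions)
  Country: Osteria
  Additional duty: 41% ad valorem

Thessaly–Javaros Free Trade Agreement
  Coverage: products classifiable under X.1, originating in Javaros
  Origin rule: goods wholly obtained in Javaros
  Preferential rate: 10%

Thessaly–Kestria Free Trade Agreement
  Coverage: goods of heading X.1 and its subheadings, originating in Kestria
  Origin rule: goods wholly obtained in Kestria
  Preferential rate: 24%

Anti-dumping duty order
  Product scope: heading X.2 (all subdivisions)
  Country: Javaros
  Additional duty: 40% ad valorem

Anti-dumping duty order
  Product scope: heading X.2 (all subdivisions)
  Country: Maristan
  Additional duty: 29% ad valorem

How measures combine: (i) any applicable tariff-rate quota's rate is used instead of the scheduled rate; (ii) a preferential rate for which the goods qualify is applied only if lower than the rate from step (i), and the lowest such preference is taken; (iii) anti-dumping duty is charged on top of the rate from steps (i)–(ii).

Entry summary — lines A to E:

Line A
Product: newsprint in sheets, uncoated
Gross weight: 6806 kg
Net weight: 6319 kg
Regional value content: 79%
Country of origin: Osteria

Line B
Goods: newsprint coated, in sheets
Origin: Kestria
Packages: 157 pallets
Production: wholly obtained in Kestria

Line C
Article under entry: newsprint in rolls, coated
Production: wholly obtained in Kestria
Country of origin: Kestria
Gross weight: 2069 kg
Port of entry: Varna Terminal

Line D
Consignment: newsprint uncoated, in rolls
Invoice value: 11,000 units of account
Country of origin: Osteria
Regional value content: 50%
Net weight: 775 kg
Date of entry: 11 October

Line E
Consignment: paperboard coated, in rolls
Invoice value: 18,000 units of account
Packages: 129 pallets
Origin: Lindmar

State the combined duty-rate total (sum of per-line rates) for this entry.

152%

Line A: newsprint → X.2; uncoated → X.2.1; in sheets → X.2.1.1. Scheduled 34%. Osteria agreement on X.2: RVC ≥ 65% → 12% available; preferential 12%. → 12%.
Line B: newsprint → X.2; coated → X.2.2; in sheets → X.2.2.2. Scheduled 36%. Kestria agreement on X.1: X.2.2.2 not covered. → 36%.
Line C: newsprint → X.2; coated → X.2.2; in rolls → X.2.2.1. Scheduled 15%. Kestria agreement on X.1: X.2.2.1 not covered. → 15%.
Line D: newsprint → X.2; uncoated → X.2.1; in rolls → X.2.1.2. Scheduled 3%. quota on X.2.1.2 exhausted → over-quota 18%; Osteria agreement on X.2: RVC < 65%; anti-dumping (Osteria, X.2.1.2): +41%; total 18% + 41% = 59%. → 59%.
Line E: paperboard → X.1; coated → X.1.1; in rolls → X.1.1.2. Scheduled 30%. No special measure applies. → 30%.
Sum: 12% + 36% + 15% + 59% + 30% = 152%.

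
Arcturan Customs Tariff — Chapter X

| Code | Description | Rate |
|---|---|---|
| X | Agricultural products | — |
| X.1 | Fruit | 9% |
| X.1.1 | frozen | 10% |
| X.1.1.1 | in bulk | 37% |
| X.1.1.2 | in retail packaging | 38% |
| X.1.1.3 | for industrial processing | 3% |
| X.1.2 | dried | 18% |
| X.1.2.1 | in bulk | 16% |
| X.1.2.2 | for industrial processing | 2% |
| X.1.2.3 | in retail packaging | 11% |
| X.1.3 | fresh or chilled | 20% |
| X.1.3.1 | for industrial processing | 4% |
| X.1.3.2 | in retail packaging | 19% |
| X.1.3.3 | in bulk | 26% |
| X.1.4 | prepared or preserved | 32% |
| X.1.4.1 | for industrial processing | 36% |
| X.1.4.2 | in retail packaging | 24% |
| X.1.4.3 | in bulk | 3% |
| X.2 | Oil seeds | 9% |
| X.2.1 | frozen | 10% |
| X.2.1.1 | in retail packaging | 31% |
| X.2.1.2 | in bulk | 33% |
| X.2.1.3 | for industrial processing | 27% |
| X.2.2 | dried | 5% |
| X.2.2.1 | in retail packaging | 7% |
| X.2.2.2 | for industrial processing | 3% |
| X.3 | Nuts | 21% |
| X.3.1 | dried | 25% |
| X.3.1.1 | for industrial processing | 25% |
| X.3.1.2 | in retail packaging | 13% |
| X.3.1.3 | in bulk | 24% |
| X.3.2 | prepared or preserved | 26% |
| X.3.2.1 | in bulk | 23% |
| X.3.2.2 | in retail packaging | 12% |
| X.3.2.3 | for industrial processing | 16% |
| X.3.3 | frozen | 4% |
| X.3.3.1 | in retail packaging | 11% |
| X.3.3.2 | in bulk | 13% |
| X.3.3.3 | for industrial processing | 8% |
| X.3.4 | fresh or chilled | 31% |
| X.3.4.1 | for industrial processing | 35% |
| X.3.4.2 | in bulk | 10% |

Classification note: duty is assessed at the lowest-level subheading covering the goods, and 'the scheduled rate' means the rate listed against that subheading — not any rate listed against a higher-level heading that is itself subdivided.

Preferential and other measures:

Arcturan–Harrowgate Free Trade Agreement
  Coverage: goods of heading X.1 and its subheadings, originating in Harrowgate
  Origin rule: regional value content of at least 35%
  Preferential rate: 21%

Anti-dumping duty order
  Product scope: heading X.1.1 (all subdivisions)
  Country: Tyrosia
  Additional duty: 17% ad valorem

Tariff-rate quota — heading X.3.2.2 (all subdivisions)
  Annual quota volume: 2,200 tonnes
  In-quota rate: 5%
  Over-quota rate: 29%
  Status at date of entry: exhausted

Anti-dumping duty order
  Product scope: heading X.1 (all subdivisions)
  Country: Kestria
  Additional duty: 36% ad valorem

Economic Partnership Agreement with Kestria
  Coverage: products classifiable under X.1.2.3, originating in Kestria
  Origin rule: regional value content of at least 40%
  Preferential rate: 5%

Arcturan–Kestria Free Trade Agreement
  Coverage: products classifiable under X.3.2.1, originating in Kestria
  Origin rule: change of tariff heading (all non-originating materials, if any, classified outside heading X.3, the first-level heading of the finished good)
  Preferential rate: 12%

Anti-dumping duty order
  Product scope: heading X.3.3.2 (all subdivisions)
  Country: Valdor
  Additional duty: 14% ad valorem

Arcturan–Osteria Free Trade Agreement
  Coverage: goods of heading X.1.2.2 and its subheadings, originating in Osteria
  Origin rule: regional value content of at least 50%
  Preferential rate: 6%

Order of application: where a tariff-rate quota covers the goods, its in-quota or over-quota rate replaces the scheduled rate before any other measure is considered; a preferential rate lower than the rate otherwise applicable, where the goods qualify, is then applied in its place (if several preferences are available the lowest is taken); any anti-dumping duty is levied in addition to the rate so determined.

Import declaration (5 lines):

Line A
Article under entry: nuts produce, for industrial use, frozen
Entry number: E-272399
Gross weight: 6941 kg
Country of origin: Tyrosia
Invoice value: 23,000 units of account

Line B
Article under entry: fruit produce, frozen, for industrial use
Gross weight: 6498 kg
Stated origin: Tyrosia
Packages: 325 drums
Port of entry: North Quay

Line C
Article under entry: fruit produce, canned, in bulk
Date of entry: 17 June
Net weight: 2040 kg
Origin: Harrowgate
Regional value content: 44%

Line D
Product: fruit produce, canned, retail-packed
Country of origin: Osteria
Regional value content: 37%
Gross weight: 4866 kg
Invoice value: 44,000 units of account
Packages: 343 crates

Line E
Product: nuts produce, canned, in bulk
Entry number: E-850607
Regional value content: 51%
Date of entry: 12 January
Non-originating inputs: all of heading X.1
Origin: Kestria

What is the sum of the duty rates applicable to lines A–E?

Line A: nuts → X.3; frozen → X.3.3; for industrial use → X.3.3.3. Scheduled 8%. No special measure applies. → 8%.
Line B: fruit → X.1; frozen → X.1.1; for industrial use → X.1.1.3. Scheduled 3%. anti-dumping (Tyrosia, X.1.1): +17%; total 3% + 17% = 20%. → 20%.
Line C: fruit → X.1; canned → X.1.4; in bulk → X.1.4.3. Scheduled 3%. Harrowgate agreement on X.1: RVC ≥ 35% → 21% available; preference 21% not lower than 3% → no reduction. → 3%.
Line D: fruit → X.1; canned → X.1.4; retail-packed → X.1.4.2. Scheduled 24%. Osteria agreement on X.1.2.2: X.1.4.2 not covered. → 24%.
Line E: nuts → X.3; canned → X.3.2; in bulk → X.3.2.1. Scheduled 23%. Kestria agreement on X.1.2.3: X.3.2.1 not covered; Kestria agreement on X.3.2.1: CTH met → 12% available; preferential 12%. → 12%.
Sum: 8% + 20% + 3% + 24% + 12% = 67%.

67%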